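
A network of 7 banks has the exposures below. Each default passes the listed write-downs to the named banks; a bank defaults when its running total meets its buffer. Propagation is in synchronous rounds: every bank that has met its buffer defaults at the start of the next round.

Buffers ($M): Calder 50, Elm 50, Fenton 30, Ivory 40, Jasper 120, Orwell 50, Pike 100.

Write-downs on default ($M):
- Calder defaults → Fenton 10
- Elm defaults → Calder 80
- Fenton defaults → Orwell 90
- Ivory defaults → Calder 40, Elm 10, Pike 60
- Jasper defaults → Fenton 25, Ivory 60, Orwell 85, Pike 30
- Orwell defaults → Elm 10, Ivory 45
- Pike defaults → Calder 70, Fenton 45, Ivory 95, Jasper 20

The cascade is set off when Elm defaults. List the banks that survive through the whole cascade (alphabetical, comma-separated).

Fenton, Ivory, Jasper, Orwell, Pike

Round 1 — Elm defaults (initial).
  Calder: +80 → 80 ≥ 50
Round 2 — Calder defaults.
  Fenton: +10 → 10 < 30
No further defaults.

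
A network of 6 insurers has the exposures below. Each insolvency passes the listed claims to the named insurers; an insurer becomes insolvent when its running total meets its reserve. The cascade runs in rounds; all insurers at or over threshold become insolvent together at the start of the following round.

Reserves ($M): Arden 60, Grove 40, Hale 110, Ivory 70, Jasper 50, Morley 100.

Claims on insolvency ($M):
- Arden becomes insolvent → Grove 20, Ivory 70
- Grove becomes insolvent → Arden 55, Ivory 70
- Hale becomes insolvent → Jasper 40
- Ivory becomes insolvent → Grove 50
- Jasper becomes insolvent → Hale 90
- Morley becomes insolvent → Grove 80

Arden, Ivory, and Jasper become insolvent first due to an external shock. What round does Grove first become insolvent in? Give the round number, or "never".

Round 1 — Arden, Ivory, Jasper become insolvent (initial).
  Grove: +20+50 → 70 ≥ 40
  Hale: +90 → 90 < 110
Round 2 — Grove becomes insolvent.
No further insolvencies.

2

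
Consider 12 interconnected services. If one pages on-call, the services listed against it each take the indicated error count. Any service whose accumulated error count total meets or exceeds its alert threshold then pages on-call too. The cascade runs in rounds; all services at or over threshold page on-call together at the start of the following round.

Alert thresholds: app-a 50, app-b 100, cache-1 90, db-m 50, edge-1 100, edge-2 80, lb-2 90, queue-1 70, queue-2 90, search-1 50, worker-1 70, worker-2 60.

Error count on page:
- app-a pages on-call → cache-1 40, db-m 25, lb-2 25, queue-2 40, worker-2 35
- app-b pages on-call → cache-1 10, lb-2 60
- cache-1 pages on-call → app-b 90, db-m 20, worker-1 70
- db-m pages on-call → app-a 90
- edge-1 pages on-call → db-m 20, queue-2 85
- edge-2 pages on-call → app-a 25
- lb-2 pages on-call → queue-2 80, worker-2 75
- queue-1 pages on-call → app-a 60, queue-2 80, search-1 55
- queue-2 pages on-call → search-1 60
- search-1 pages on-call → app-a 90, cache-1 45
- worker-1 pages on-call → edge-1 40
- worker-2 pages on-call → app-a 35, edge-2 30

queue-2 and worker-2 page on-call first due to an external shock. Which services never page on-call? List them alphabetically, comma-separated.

Round 1 — queue-2, worker-2 page on-call (initial).
  app-a: +35 → 35 < 50
  edge-2: +30 → 30 < 80
  search-1: +60 → 60 ≥ 50
Round 2 — search-1 pages on-call.
  app-a: +90 → 125 ≥ 50
  cache-1: +45 → 45 < 90
Round 3 — app-a pages on-call.
  cache-1: +40 → 85 < 90
  db-m: +25 → 25 < 50
  lb-2: +25 → 25 < 90
No further pages.

app-b, cache-1, db-m, edge-1, edge-2, lb-2, queue-1, worker-1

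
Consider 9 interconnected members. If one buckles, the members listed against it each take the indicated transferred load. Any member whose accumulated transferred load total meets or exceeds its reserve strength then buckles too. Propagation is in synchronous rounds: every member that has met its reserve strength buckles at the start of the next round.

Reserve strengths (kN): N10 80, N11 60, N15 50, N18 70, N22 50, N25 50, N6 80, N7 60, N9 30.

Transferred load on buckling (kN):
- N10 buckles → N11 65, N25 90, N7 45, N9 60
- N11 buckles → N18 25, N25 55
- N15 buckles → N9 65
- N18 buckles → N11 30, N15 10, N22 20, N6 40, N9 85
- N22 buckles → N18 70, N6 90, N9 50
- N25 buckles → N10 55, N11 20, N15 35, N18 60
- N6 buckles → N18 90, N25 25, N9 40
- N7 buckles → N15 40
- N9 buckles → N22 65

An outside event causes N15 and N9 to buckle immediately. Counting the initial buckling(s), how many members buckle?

Round 1 — N15, N9 buckle (initial).
  N22: +65 → 65 ≥ 50
Round 2 — N22 buckles.
  N18: +70 → 70 ≥ 70
  N6: +90 → 90 ≥ 80
Round 3 — N18, N6 buckle.
  N11: +30 → 30 < 60
  N25: +25 → 25 < 50
No further bucklings.

5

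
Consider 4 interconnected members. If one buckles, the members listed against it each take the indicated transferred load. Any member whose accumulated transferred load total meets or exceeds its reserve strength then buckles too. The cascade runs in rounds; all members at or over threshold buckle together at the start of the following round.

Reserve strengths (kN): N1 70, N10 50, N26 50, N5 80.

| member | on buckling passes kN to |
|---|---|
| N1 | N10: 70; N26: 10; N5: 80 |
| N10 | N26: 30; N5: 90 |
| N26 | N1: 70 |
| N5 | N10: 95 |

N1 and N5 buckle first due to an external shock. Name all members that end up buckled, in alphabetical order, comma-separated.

Round 1 — N1, N5 buckle (initial).
  N10: +70+95 → 165 ≥ 50
  N26: +10 → 10 < 50
Round 2 — N10 buckles.
  N26: +30 → 40 < 50
No further bucklings.

N1, N10, N5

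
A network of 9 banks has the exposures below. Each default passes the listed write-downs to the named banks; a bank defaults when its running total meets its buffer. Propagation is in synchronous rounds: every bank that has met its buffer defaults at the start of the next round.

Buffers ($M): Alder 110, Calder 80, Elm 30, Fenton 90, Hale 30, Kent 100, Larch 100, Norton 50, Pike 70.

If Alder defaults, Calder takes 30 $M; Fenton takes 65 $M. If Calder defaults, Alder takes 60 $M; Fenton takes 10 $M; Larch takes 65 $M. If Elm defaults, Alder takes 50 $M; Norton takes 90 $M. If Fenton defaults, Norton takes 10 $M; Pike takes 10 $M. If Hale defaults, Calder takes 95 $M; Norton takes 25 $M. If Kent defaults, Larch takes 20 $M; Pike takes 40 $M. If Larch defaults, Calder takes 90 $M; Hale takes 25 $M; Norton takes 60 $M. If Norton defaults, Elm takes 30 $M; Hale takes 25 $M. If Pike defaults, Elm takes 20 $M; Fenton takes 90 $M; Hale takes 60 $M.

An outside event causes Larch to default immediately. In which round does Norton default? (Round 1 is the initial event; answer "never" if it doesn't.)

2

Round 1 — Larch defaults (initial).
  Calder: +90 → 90 ≥ 80
  Hale: +25 → 25 < 30
  Norton: +60 → 60 ≥ 50
Round 2 — Calder, Norton default.
  Alder: +60 → 60 < 110
  Elm: +30 → 30 ≥ 30
  Fenton: +10 → 10 < 90
  Hale: +25 → 50 ≥ 30
Round 3 — Elm, Hale default.
  Alder: +50 → 110 ≥ 110
Round 4 — Alder defaults.
  Fenton: +65 → 75 < 90
No further defaults.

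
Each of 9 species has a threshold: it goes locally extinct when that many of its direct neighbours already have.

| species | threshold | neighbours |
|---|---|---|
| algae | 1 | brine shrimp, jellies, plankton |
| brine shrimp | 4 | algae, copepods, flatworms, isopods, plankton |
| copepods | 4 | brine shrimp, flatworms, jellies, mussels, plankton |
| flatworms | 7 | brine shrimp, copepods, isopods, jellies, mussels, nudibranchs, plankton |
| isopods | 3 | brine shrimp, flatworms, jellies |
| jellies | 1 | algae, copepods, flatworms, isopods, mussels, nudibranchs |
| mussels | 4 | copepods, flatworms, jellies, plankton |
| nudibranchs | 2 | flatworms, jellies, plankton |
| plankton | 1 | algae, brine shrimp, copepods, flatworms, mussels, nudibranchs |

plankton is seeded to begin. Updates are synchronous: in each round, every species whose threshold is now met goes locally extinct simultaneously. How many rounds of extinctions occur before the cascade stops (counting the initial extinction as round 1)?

4

Round 1 — plankton goes locally extinct (initial).
Round 2 — checking thresholds:
  algae: 1 of 3 neighbours ≥ 1, goes locally extinct.
  brine shrimp: 1 of 5 neighbours < 4, below threshold.
  copepods: 1 of 5 neighbours < 4, below threshold.
  flatworms: 1 of 7 neighbours < 7, below threshold.
  mussels: 1 of 4 neighbours < 4, below threshold.
  nudibranchs: 1 of 3 neighbours < 2, below threshold.
Round 3 — checking thresholds:
  brine shrimp: 2 of 5 neighbours < 4, below threshold.
  copepods: 1 of 5 neighbours < 4, below threshold.
  flatworms: 1 of 7 neighbours < 7, below threshold.
  jellies: 1 of 6 neighbours ≥ 1, goes locally extinct.
  mussels: 1 of 4 neighbours < 4, below threshold.
  nudibranchs: 1 of 3 neighbours < 2, below threshold.
Round 4 — checking thresholds:
  brine shrimp: 2 of 5 neighbours < 4, below threshold.
  copepods: 2 of 5 neighbours < 4, below threshold.
  flatworms: 2 of 7 neighbours < 7, below threshold.
  isopods: 1 of 3 neighbours < 3, below threshold.
  mussels: 2 of 4 neighbours < 4, below threshold.
  nudibranchs: 2 of 3 neighbours ≥ 2, goes locally extinct.
Round 5 — no new extinctions; cascade stops.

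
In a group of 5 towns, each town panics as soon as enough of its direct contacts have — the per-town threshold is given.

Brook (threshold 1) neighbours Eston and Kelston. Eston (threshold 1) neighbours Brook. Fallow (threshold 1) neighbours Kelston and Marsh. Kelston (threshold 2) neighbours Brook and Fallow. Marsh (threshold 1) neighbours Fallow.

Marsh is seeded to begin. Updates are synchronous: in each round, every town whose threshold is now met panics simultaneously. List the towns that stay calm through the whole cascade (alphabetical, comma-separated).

Round 1 — Marsh panics (initial).
Round 2 — checking thresholds:
  Fallow: 1 of 2 neighbours ≥ 1, panics.
Round 3 — no new panics; cascade stops.

Brook, Eston, Kelston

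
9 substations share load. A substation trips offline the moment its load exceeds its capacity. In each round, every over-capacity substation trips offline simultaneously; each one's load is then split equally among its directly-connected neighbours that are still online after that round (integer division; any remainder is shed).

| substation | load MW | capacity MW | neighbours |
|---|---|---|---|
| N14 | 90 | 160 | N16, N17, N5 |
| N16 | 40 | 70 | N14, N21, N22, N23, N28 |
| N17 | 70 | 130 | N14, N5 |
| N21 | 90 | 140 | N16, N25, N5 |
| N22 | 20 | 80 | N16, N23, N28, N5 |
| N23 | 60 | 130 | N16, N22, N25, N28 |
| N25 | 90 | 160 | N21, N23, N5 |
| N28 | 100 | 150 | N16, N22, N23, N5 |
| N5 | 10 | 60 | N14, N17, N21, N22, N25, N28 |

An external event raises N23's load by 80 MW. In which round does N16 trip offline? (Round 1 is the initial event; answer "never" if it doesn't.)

2

Round 1 — N23 at 140 > 130. N23 trips offline.
  N23 sheds 140 MW to N16, N22, N25, N28: 35 each.
    N16: 40+35 = 75 > 70
    N22: 20+35 = 55 ≤ 80
    N25: 90+35 = 125 ≤ 160
    N28: 100+35 = 135 ≤ 150
Round 2 — N16 trips offline.
  N16 sheds 75 MW to N14, N21, N22, N28: 18 each (3 lost).
    N14: 90+18 = 108 ≤ 160
    N21: 90+18 = 108 ≤ 140
    N22: 55+18 = 73 ≤ 80
    N28: 135+18 = 153 > 150
Round 3 — N28 trips offline.
  N28 sheds 153 MW to N22, N5: 76 each (1 lost).
    N22: 73+76 = 149 > 80
    N5: 10+76 = 86 > 60
Round 4 — N22, N5 trip offline.
  N22 sheds 149 MW: no online neighbours, lost.
  N5 sheds 86 MW to N14, N17, N21, N25: 21 each (2 lost).
    N14: 108+21 = 129 ≤ 160
    N17: 70+21 = 91 ≤ 130
    N21: 108+21 = 129 ≤ 140
    N25: 125+21 = 146 ≤ 160
No further trips.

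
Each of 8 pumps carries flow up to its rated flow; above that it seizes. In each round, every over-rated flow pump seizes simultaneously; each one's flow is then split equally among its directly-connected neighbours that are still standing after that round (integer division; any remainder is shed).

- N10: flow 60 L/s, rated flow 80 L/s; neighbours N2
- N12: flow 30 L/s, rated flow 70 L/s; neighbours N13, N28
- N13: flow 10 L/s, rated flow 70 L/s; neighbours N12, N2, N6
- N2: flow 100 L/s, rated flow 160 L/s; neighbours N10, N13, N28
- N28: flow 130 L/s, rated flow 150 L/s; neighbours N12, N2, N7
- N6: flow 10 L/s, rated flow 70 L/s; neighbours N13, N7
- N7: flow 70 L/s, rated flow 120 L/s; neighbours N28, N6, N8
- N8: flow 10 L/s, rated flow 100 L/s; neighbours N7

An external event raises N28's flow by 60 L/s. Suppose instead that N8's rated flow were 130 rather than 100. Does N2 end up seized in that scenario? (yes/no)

yes

With N8's rated flow at 130:
Round 1 — N28 at 190 > 150. N28 seizes.
  N28 sheds 190 L/s to N12, N2, N7: 63 each (1 lost).
    N12: 30+63 = 93 > 70
    N2: 100+63 = 163 > 160
    N7: 70+63 = 133 > 120
Round 2 — N12, N2, N7 seize.
  N12 sheds 93 L/s to N13: 93 each.
    N13: 10+93 = 103 > 70
  N2 sheds 163 L/s to N10, N13: 81 each (1 lost).
    N10: 60+81 = 141 > 80
    N13: 103+81 = 184 > 70
  N7 sheds 133 L/s to N6, N8: 66 each (1 lost).
    N6: 10+66 = 76 > 70
    N8: 10+66 = 76 ≤ 130
Round 3 — N10, N13, N6 seize.
  N10 sheds 141 L/s: no online neighbours, lost.
  N13 sheds 184 L/s: no online neighbours, lost.
  N6 sheds 76 L/s: no online neighbours, lost.
No further seizures.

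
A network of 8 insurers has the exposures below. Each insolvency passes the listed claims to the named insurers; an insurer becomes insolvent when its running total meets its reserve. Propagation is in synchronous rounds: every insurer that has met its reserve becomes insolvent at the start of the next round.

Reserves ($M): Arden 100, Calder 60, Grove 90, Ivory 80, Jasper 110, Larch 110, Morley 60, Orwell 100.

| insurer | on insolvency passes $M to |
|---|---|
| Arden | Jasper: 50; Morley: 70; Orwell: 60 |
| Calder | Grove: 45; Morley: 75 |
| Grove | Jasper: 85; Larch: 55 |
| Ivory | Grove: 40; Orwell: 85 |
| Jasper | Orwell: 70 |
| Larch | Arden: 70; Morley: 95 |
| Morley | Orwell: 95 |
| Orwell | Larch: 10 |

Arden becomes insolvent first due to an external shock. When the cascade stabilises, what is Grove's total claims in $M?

0

Round 1 — Arden becomes insolvent (initial).
  Jasper: +50 → 50 < 110
  Morley: +70 → 70 ≥ 60
  Orwell: +60 → 60 < 100
Round 2 — Morley becomes insolvent.
  Orwell: +95 → 155 ≥ 100
Round 3 — Orwell becomes insolvent.
  Larch: +10 → 10 < 110
No further insolvencies.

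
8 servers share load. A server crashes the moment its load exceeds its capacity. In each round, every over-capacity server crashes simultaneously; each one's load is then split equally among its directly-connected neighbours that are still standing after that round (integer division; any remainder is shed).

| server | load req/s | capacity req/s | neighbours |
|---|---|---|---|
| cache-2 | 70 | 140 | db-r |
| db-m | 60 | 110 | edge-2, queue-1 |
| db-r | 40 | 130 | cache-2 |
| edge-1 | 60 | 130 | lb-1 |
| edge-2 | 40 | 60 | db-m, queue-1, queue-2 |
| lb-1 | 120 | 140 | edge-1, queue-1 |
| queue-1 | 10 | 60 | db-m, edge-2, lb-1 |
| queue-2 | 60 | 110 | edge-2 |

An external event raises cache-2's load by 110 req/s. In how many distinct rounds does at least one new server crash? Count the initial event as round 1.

2

Round 1 — cache-2 at 180 > 140. cache-2 crashes.
  cache-2 sheds 180 req/s to db-r: 180 each.
    db-r: 40+180 = 220 > 130
Round 2 — db-r crashes.
  db-r sheds 220 req/s: no online neighbours, lost.
No further crashes.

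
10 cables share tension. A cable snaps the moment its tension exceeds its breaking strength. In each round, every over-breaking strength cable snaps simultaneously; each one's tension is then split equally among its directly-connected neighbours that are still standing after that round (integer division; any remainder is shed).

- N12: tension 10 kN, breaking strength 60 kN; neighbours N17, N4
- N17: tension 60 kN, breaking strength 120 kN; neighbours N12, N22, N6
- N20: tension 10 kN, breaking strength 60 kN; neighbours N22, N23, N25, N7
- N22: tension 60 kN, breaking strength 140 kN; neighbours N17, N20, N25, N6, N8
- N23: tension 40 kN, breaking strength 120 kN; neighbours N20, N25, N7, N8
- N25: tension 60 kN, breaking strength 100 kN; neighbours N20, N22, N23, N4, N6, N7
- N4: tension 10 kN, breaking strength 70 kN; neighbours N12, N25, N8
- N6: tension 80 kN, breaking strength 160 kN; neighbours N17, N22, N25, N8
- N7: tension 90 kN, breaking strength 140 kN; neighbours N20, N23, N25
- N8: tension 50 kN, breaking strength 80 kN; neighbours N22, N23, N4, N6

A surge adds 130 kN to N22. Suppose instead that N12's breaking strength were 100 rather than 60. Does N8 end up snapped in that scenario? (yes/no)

With N12's breaking strength at 100:
Round 1 — N22 at 190 > 140. N22 snaps.
  N22 sheds 190 kN to N17, N20, N25, N6, N8: 38 each.
    N17: 60+38 = 98 ≤ 120
    N20: 10+38 = 48 ≤ 60
    N25: 60+38 = 98 ≤ 100
    N6: 80+38 = 118 ≤ 160
    N8: 50+38 = 88 > 80
Round 2 — N8 snaps.
  N8 sheds 88 kN to N23, N4, N6: 29 each (1 lost).
    N23: 40+29 = 69 ≤ 120
    N4: 10+29 = 39 ≤ 70
    N6: 118+29 = 147 ≤ 160
No further breaks.

yes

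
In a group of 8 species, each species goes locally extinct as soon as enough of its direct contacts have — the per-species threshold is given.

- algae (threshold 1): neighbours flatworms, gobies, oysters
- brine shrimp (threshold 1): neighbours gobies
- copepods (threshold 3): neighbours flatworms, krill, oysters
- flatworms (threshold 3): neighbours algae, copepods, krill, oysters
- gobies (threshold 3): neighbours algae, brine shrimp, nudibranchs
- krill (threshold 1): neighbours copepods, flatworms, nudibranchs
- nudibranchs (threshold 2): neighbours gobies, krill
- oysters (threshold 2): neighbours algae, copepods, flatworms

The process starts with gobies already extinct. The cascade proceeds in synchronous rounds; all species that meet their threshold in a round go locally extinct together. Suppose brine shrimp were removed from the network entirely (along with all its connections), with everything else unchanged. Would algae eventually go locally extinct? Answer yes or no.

With brine shrimp removed:
Round 1 — gobies goes locally extinct (initial).
Round 2 — checking thresholds:
  algae: 1 of 3 neighbours ≥ 1, goes locally extinct.
  nudibranchs: 1 of 2 neighbours < 2, below threshold.
Round 3 — no new extinctions; cascade stops.

yes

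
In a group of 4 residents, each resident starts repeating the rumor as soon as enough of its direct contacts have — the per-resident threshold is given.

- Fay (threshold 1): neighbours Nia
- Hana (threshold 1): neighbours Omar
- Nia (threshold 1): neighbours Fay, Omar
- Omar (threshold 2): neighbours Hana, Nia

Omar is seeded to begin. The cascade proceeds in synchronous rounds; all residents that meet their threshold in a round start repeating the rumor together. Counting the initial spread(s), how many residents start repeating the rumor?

4

Round 1 — Omar starts repeating the rumor (initial).
Round 2 — checking thresholds:
  Hana: 1 of 1 neighbours ≥ 1, starts repeating the rumor.
  Nia: 1 of 2 neighbours ≥ 1, starts repeating the rumor.
Round 3 — checking thresholds:
  Fay: 1 of 1 neighbours ≥ 1, starts repeating the rumor.
Round 4 — no new spreads; cascade stops.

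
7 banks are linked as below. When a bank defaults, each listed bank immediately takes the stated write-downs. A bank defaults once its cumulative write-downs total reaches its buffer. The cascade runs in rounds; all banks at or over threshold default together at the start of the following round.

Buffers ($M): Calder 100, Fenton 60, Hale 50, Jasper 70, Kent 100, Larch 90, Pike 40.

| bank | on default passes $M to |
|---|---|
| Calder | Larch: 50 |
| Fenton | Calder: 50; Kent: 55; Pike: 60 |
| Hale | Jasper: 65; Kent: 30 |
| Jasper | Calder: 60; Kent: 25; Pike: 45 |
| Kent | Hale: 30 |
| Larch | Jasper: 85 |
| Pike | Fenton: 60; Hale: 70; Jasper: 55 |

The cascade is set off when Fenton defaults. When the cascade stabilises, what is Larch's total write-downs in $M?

50

Round 1 — Fenton defaults (initial).
  Calder: +50 → 50 < 100
  Kent: +55 → 55 < 100
  Pike: +60 → 60 ≥ 40
Round 2 — Pike defaults.
  Hale: +70 → 70 ≥ 50
  Jasper: +55 → 55 < 70
Round 3 — Hale defaults.
  Jasper: +65 → 120 ≥ 70
  Kent: +30 → 85 < 100
Round 4 — Jasper defaults.
  Calder: +60 → 110 ≥ 100
  Kent: +25 → 110 ≥ 100
Round 5 — Calder, Kent default.
  Larch: +50 → 50 < 90
No further defaults.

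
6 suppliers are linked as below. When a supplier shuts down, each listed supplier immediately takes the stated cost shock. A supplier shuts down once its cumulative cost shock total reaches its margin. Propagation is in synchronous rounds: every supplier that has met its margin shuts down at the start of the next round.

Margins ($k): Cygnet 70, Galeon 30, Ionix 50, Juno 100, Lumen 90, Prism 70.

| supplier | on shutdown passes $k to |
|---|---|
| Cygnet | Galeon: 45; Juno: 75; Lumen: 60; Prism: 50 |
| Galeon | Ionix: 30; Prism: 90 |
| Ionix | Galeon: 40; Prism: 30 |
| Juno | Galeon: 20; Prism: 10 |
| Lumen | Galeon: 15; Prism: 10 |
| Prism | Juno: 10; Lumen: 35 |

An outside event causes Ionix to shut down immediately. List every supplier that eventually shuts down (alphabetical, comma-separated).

Galeon, Ionix, Prism

Round 1 — Ionix shuts down (initial).
  Galeon: +40 → 40 ≥ 30
  Prism: +30 → 30 < 70
Round 2 — Galeon shuts down.
  Prism: +90 → 120 ≥ 70
Round 3 — Prism shuts down.
  Juno: +10 → 10 < 100
  Lumen: +35 → 35 < 90
No further shutdowns.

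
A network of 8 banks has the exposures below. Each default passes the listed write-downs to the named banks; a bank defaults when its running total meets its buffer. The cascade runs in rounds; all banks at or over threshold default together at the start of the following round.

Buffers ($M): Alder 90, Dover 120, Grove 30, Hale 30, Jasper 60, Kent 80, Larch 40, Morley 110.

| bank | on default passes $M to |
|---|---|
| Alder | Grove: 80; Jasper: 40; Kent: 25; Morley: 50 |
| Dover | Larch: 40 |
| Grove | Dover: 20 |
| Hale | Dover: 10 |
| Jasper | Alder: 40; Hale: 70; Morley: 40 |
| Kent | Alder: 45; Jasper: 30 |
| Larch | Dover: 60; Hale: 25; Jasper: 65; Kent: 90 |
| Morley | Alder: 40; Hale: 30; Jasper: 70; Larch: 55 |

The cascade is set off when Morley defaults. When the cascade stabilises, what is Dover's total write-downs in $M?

Round 1 — Morley defaults (initial).
  Alder: +40 → 40 < 90
  Hale: +30 → 30 ≥ 30
  Jasper: +70 → 70 ≥ 60
  Larch: +55 → 55 ≥ 40
Round 2 — Hale, Jasper, Larch default.
  Alder: +40 → 80 < 90
  Dover: +10+60 → 70 < 120
  Kent: +90 → 90 ≥ 80
Round 3 — Kent defaults.
  Alder: +45 → 125 ≥ 90
Round 4 — Alder defaults.
  Grove: +80 → 80 ≥ 30
Round 5 — Grove defaults.
  Dover: +20 → 90 < 120
No further defaults.

90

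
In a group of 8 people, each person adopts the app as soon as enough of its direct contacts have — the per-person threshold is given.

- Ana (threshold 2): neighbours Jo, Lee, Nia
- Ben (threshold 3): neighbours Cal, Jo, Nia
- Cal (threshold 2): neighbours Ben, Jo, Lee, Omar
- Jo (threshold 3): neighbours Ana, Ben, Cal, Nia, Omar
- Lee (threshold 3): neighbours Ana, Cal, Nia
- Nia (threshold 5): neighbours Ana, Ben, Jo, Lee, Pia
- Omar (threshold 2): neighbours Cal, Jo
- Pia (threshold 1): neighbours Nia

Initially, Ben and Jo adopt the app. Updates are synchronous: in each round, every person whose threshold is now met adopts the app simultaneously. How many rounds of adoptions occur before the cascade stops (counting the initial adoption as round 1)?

Round 1 — Ben, Jo adopt the app (initial).
Round 2 — checking thresholds:
  Ana: 1 of 3 neighbours < 2, not yet.
  Cal: 2 of 4 neighbours ≥ 2, adopts the app.
  Nia: 2 of 5 neighbours < 5, not yet.
  Omar: 1 of 2 neighbours < 2, not yet.
Round 3 — checking thresholds:
  Ana: 1 of 3 neighbours < 2, not yet.
  Lee: 1 of 3 neighbours < 3, not yet.
  Nia: 2 of 5 neighbours < 5, not yet.
  Omar: 2 of 2 neighbours ≥ 2, adopts the app.
Round 4 — no new adoptions; cascade stops.

3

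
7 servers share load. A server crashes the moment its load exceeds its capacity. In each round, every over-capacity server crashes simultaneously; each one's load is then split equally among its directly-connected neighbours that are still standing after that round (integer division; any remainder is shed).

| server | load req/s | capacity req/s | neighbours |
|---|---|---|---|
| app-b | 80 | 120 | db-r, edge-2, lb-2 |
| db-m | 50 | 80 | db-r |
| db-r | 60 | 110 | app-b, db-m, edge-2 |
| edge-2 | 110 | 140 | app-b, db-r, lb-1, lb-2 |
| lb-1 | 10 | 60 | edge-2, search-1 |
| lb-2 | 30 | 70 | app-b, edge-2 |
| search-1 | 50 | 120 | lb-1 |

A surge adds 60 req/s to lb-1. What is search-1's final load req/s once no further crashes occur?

Round 1 — lb-1 at 70 > 60. lb-1 crashes.
  lb-1 sheds 70 req/s to edge-2, search-1: 35 each.
    edge-2: 110+35 = 145 > 140
    search-1: 50+35 = 85 ≤ 120
Round 2 — edge-2 crashes.
  edge-2 sheds 145 req/s to app-b, db-r, lb-2: 48 each (1 lost).
    app-b: 80+48 = 128 > 120
    db-r: 60+48 = 108 ≤ 110
    lb-2: 30+48 = 78 > 70
Round 3 — app-b, lb-2 crash.
  app-b sheds 128 req/s to db-r: 128 each.
    db-r: 108+128 = 236 > 110
  lb-2 sheds 78 req/s: no online neighbours, lost.
Round 4 — db-r crashes.
  db-r sheds 236 req/s to db-m: 236 each.
    db-m: 50+236 = 286 > 80
Round 5 — db-m crashes.
  db-m sheds 286 req/s: no online neighbours, lost.
No further crashes.

85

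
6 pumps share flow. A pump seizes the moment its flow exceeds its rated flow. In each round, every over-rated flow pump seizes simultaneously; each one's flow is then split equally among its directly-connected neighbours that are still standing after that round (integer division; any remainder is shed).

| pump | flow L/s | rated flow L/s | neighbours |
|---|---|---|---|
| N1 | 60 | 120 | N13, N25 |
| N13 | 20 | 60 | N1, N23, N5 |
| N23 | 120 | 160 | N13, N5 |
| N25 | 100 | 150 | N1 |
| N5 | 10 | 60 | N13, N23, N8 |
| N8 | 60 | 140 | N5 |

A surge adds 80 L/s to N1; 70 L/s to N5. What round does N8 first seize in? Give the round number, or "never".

never

Round 1 — N1 at 140 > 120; N5 at 80 > 60. N1, N5 seize.
  N1 sheds 140 L/s to N13, N25: 70 each.
    N13: 20+70 = 90 > 60
    N25: 100+70 = 170 > 150
  N5 sheds 80 L/s to N13, N23, N8: 26 each (2 lost).
    N13: 90+26 = 116 > 60
    N23: 120+26 = 146 ≤ 160
    N8: 60+26 = 86 ≤ 140
Round 2 — N13, N25 seize.
  N13 sheds 116 L/s to N23: 116 each.
    N23: 146+116 = 262 > 160
  N25 sheds 170 L/s: no online neighbours, lost.
Round 3 — N23 seizes.
  N23 sheds 262 L/s: no online neighbours, lost.
No further seizures.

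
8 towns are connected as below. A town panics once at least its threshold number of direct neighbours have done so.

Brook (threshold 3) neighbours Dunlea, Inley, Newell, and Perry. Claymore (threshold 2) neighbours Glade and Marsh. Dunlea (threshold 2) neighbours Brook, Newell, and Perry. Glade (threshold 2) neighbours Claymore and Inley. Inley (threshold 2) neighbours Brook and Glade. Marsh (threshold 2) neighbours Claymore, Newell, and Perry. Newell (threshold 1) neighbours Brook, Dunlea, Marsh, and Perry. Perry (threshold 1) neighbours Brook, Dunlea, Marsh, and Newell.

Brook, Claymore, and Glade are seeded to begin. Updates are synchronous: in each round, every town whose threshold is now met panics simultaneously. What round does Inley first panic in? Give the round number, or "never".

Round 1 — Brook, Claymore, Glade panic (initial).
Round 2 — checking thresholds:
  Dunlea: 1 of 3 neighbours < 2, below threshold.
  Inley: 2 of 2 neighbours ≥ 2, panics.
  Marsh: 1 of 3 neighbours < 2, below threshold.
  Newell: 1 of 4 neighbours ≥ 1, panics.
  Perry: 1 of 4 neighbours ≥ 1, panics.
Round 3 — checking thresholds:
  Dunlea: 3 of 3 neighbours ≥ 2, panics.
  Marsh: 3 of 3 neighbours ≥ 2, panics.
Round 4 — no new panics; cascade stops.

2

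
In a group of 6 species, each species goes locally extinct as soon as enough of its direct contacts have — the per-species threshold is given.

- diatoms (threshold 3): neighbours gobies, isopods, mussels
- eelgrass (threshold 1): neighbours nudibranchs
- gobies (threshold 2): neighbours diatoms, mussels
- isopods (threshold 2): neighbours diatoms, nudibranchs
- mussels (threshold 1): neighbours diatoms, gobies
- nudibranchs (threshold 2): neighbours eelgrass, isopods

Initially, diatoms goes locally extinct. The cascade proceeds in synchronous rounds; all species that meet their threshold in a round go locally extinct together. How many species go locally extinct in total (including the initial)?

Round 1 — diatoms goes locally extinct (initial).
Round 2 — checking thresholds:
  gobies: 1 of 2 neighbours < 2, not yet.
  isopods: 1 of 2 neighbours < 2, not yet.
  mussels: 1 of 2 neighbours ≥ 1, goes locally extinct.
Round 3 — checking thresholds:
  gobies: 2 of 2 neighbours ≥ 2, goes locally extinct.
  isopods: 1 of 2 neighbours < 2, not yet.
Round 4 — no new extinctions; cascade stops.

3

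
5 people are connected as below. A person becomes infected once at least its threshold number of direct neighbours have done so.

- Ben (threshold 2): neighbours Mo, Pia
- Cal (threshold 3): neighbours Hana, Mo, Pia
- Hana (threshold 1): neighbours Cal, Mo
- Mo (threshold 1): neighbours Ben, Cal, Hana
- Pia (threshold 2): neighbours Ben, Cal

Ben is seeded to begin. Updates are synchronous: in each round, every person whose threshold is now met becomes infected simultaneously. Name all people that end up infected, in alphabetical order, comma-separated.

Ben, Hana, Mo

Round 1 — Ben becomes infected (initial).
Round 2 — checking thresholds:
  Mo: 1 of 3 neighbours ≥ 1, becomes infected.
  Pia: 1 of 2 neighbours < 2, holds.
Round 3 — checking thresholds:
  Cal: 1 of 3 neighbours < 3, holds.
  Hana: 1 of 2 neighbours ≥ 1, becomes infected.
  Pia: 1 of 2 neighbours < 2, holds.
Round 4 — no new infections; cascade stops.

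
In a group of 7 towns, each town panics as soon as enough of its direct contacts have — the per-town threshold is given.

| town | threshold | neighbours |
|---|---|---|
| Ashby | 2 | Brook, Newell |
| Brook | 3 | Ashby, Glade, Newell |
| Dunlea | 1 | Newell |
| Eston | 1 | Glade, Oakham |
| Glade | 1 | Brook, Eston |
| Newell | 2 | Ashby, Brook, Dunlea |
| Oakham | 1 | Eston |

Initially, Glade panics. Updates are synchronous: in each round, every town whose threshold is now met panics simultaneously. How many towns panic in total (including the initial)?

Round 1 — Glade panics (initial).
Round 2 — checking thresholds:
  Brook: 1 of 3 neighbours < 3, not yet.
  Eston: 1 of 2 neighbours ≥ 1, panics.
Round 3 — checking thresholds:
  Brook: 1 of 3 neighbours < 3, not yet.
  Oakham: 1 of 1 neighbours ≥ 1, panics.
Round 4 — no new panics; cascade stops.

3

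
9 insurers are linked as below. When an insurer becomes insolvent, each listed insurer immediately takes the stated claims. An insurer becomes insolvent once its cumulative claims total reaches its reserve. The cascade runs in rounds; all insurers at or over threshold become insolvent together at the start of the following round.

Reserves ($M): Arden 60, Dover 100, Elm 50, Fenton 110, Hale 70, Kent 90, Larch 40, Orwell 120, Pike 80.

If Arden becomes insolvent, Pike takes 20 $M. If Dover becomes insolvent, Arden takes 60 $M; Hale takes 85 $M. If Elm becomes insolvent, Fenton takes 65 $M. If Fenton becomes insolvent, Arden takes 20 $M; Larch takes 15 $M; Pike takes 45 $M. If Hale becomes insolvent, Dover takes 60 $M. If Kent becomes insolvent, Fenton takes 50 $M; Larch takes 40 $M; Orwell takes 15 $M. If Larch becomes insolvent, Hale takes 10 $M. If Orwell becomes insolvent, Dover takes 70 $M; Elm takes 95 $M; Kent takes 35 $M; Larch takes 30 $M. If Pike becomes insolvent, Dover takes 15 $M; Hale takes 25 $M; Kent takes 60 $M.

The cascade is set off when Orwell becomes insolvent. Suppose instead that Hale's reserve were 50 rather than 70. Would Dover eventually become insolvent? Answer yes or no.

no

With Hale's reserve at 50:
Round 1 — Orwell becomes insolvent (initial).
  Dover: +70 → 70 < 100
  Elm: +95 → 95 ≥ 50
  Kent: +35 → 35 < 90
  Larch: +30 → 30 < 40
Round 2 — Elm becomes insolvent.
  Fenton: +65 → 65 < 110
No further insolvencies.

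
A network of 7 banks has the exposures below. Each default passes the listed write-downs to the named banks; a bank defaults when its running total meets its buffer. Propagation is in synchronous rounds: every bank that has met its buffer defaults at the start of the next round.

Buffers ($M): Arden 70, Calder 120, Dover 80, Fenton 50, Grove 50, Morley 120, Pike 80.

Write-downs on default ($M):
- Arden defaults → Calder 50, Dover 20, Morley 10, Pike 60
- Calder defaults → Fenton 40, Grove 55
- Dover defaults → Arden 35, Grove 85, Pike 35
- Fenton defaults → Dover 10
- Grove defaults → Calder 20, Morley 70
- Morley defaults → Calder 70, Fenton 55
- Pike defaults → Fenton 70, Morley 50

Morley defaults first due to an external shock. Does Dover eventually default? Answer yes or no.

no

Round 1 — Morley defaults (initial).
  Calder: +70 → 70 < 120
  Fenton: +55 → 55 ≥ 50
Round 2 — Fenton defaults.
  Dover: +10 → 10 < 80
No further defaults.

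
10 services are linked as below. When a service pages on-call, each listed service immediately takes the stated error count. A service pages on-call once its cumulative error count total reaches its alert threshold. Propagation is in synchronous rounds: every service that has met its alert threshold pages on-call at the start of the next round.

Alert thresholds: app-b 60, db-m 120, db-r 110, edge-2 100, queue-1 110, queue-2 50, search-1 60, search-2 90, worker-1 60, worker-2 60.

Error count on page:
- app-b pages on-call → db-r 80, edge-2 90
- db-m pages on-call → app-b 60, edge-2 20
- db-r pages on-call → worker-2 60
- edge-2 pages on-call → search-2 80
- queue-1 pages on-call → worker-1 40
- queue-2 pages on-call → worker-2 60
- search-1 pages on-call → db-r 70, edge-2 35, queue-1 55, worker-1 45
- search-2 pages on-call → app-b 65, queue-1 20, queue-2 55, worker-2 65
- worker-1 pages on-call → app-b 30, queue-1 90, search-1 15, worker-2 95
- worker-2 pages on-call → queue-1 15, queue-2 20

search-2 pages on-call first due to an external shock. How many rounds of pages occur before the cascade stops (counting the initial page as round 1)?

2

Round 1 — search-2 pages on-call (initial).
  app-b: +65 → 65 ≥ 60
  queue-1: +20 → 20 < 110
  queue-2: +55 → 55 ≥ 50
  worker-2: +65 → 65 ≥ 60
Round 2 — app-b, queue-2, worker-2 page on-call.
  db-r: +80 → 80 < 110
  edge-2: +90 → 90 < 100
  queue-1: +15 → 35 < 110
No further pages.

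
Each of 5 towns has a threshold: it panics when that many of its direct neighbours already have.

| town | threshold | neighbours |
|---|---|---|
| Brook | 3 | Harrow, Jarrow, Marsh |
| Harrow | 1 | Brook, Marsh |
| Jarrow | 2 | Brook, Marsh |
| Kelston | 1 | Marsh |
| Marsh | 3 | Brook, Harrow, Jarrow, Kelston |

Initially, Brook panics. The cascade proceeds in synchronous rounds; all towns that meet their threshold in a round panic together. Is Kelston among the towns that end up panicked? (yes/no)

no

Round 1 — Brook panics (initial).
Round 2 — checking thresholds:
  Harrow: 1 of 2 neighbours ≥ 1, panics.
  Jarrow: 1 of 2 neighbours < 2, holds.
  Marsh: 1 of 4 neighbours < 3, holds.
Round 3 — no new panics; cascade stops.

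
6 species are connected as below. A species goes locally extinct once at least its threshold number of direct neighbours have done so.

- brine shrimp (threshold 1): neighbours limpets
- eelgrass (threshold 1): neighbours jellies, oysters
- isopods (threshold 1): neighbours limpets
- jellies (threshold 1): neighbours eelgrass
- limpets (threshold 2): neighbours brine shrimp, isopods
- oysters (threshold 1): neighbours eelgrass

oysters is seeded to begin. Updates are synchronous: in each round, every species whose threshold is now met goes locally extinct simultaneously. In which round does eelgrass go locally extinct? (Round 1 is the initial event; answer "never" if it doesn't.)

Round 1 — oysters goes locally extinct (initial).
Round 2 — checking thresholds:
  eelgrass: 1 of 2 neighbours ≥ 1, goes locally extinct.
Round 3 — checking thresholds:
  jellies: 1 of 1 neighbours ≥ 1, goes locally extinct.
Round 4 — no new extinctions; cascade stops.

2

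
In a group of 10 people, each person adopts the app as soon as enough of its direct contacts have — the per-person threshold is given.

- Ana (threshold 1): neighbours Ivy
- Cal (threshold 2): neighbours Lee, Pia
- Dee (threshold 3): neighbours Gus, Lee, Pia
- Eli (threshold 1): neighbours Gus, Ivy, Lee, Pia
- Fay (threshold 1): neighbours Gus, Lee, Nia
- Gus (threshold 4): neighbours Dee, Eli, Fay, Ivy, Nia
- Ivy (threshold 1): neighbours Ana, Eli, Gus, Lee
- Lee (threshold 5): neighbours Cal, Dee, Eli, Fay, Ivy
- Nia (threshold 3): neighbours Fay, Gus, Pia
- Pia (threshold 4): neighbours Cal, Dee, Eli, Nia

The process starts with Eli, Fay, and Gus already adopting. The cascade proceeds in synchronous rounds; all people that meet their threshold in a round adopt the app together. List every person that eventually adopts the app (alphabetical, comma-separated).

Ana, Eli, Fay, Gus, Ivy

Round 1 — Eli, Fay, Gus adopt the app (initial).
Round 2 — checking thresholds:
  Dee: 1 of 3 neighbours < 3, holds.
  Ivy: 2 of 4 neighbours ≥ 1, adopts the app.
  Lee: 2 of 5 neighbours < 5, holds.
  Nia: 2 of 3 neighbours < 3, holds.
  Pia: 1 of 4 neighbours < 4, holds.
Round 3 — checking thresholds:
  Ana: 1 of 1 neighbours ≥ 1, adopts the app.
  Dee: 1 of 3 neighbours < 3, holds.
  Lee: 3 of 5 neighbours < 5, holds.
  Nia: 2 of 3 neighbours < 3, holds.
  Pia: 1 of 4 neighbours < 4, holds.
Round 4 — no new adoptions; cascade stops.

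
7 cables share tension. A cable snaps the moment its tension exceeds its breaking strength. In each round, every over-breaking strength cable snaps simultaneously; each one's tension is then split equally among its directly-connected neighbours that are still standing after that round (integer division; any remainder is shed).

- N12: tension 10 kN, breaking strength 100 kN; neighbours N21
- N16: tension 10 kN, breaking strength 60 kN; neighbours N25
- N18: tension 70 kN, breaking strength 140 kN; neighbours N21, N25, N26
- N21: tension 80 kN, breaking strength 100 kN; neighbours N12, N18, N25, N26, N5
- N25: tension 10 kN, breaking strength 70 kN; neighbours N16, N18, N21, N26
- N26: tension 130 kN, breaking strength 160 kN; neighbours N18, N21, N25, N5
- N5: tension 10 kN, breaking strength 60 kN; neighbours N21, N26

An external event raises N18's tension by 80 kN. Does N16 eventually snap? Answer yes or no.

yes

Round 1 — N18 at 150 > 140. N18 snaps.
  N18 sheds 150 kN to N21, N25, N26: 50 each.
    N21: 80+50 = 130 > 100
    N25: 10+50 = 60 ≤ 70
    N26: 130+50 = 180 > 160
Round 2 — N21, N26 snap.
  N21 sheds 130 kN to N12, N25, N5: 43 each (1 lost).
    N12: 10+43 = 53 ≤ 100
    N25: 60+43 = 103 > 70
    N5: 10+43 = 53 ≤ 60
  N26 sheds 180 kN to N25, N5: 90 each.
    N25: 103+90 = 193 > 70
    N5: 53+90 = 143 > 60
Round 3 — N25, N5 snap.
  N25 sheds 193 kN to N16: 193 each.
    N16: 10+193 = 203 > 60
  N5 sheds 143 kN: no online neighbours, lost.
Round 4 — N16 snaps.
  N16 sheds 203 kN: no online neighbours, lost.
No further breaks.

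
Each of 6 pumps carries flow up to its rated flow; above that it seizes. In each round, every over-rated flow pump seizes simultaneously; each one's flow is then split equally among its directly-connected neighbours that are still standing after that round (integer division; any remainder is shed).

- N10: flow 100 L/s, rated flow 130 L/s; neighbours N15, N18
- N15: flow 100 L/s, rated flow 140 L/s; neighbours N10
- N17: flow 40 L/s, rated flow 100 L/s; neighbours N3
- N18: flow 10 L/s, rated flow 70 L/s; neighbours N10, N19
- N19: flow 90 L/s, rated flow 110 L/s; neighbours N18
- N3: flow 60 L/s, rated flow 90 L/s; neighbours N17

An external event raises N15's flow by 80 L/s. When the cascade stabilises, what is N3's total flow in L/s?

60

Round 1 — N15 at 180 > 140. N15 seizes.
  N15 sheds 180 L/s to N10: 180 each.
    N10: 100+180 = 280 > 130
Round 2 — N10 seizes.
  N10 sheds 280 L/s to N18: 280 each.
    N18: 10+280 = 290 > 70
Round 3 — N18 seizes.
  N18 sheds 290 L/s to N19: 290 each.
    N19: 90+290 = 380 > 110
Round 4 — N19 seizes.
  N19 sheds 380 L/s: no online neighbours, lost.
No further seizures.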